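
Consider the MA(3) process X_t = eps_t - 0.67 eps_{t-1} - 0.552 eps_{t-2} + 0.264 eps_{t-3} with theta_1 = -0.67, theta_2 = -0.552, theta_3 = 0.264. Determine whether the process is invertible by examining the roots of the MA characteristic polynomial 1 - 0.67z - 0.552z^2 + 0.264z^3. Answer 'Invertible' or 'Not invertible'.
\text{Invertible}

The MA(q) characteristic polynomial is P(z) = 1 - 0.67z - 0.552z^2 + 0.264z^3.
Invertibility requires all roots to lie outside the unit circle, i.e. |z| > 1 for every root.
Degree 3: look for a simple real root z0 first, then factor out (1 - z/z0) and solve the remaining quadratic.
Testing z0 = 2.5: P(2.5) = 1 + (-0.67)(2.5) + (-0.552)(2.5)^2 + (0.264)(2.5)^3
  = 1 + (-1.675) + (-3.45) + (4.125) = 0.  So z_0 = 2.5 is a root, |z_0| = 2.5.
Divide out the factor (1 - 0.4 z) = (1 - z/z0) (since 1/z0 = 0.4):
  P(z) = (1 - 0.4 z)(1 + (-0.27) z + (-0.66) z^2)
  [check: z-coef -0.27 - (0.4) = -0.67; z^2-coef -0.66 - (0.4)(-0.27) = -0.552; z^3-coef -(0.4)(-0.66) = 0.264.]
Remaining roots from the quadratic factor 1 + (-0.27) z + (-0.66) z^2:
  Set 1 + (-0.27) z + (-0.66) z^2 = 0, i.e. a z^2 + b z + c = 0 with a = -0.66, b = -0.27, c = 1.
  Discriminant D = b^2 - 4ac = (-0.27)^2 - 4*(-0.66)*1 = 0.0729 - (-2.64) = 2.7129.
  D >= 0, so the roots are real: z = (-b +/- sqrt(D)) / (2a) = (0.27 +/- 1.647088) / (-1.32).
    z_1 = (0.27 + 1.647088) / (-1.32) = -1.4523,   |z_1| = 1.4523.
    z_2 = (0.27 - 1.647088) / (-1.32) = 1.0432,   |z_2| = 1.0432.
Moduli of all roots: 2.5000, 1.4523, 1.0432.
All moduli strictly greater than 1? Yes.
Verdict: Invertible.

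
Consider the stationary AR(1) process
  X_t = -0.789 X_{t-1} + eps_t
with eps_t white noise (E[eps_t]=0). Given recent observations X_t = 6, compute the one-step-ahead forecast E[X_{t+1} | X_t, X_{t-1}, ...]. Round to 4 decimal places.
E[X_{t+1} \mid \mathcal F_t] = -4.7340

For an AR(p) model X_t = c + sum_i phi_i X_{t-i} + eps_t, the
one-step-ahead conditional mean is
  E[X_{t+1} | X_t, ...] = c + sum_i phi_i X_{t+1-i}.
Substitute known values:
  E[X_{t+1} | ...] = (-0.789) * (6)
                   = -4.7340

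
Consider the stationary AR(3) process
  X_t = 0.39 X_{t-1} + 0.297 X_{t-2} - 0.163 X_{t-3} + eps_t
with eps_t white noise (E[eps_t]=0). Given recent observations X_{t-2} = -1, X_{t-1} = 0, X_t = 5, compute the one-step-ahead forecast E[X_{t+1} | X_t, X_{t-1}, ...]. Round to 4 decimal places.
E[X_{t+1} \mid \mathcal F_t] = 2.1130

For an AR(p) model X_t = c + sum_i phi_i X_{t-i} + eps_t, the
one-step-ahead conditional mean is
  E[X_{t+1} | X_t, ...] = c + sum_i phi_i X_{t+1-i}.
Substitute known values:
  E[X_{t+1} | ...] = (0.39) * (5) + (0.297) * (0) + (-0.163) * (-1)
                   = 2.1130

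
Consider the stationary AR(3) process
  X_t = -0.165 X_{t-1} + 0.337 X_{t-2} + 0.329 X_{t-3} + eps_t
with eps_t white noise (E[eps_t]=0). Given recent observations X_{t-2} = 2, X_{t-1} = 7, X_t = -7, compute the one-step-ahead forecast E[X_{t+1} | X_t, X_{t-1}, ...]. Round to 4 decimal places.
E[X_{t+1} \mid \mathcal F_t] = 4.1720

For an AR(p) model X_t = c + sum_i phi_i X_{t-i} + eps_t, the
one-step-ahead conditional mean is
  E[X_{t+1} | X_t, ...] = c + sum_i phi_i X_{t+1-i}.
Substitute known values:
  E[X_{t+1} | ...] = (-0.165) * (-7) + (0.337) * (7) + (0.329) * (2)
                   = 4.1720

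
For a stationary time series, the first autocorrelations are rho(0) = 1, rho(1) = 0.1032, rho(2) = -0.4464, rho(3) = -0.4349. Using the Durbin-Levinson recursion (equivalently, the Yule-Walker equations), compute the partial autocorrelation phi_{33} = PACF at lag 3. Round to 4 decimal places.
\phi_{33} = -0.4110

The PACF at lag k is phi_{kk}, the last component of the solution
to the Yule-Walker system G_k phi = r_k where
  (G_k)_{ij} = rho(|i - j|), (r_k)_i = rho(i), i,j = 1..k.
Equivalently, Durbin-Levinson gives phi_{kk} iteratively:
  phi_{11} = rho(1)
  phi_{kk} = [rho(k) - sum_{j=1..k-1} phi_{k-1,j} rho(k-j)]
            / [1 - sum_{j=1..k-1} phi_{k-1,j} rho(j)],
  phi_{k,j} = phi_{k-1,j} - phi_{kk} phi_{k-1,k-j},  j = 1..k-1.
Step k = 1:
  phi_11 = rho(1) = 0.1032.
Step k = 2:
  phi_22 = [rho(2) - phi_11 rho(1)] / [1 - phi_11 rho(1)] = [-0.4464 - (0.1032)(0.1032)] / [1 - (0.1032)(0.1032)]
         = -0.45705024 / 0.98934976 = -0.46197.
  Update: phi_21 = phi_11 - phi_22 phi_11 = 0.1032 - (-0.46197)(0.1032) = 0.150875.
Step k = 3:
  phi_33 = [rho(3) - phi_21 rho(2) - phi_22 rho(1)] / [1 - phi_21 rho(1) - phi_22 rho(2)]
    numerator   = -0.4349 - (0.150875)(-0.4464) - (-0.46197)(0.1032) = -0.31987391
    denominator = 1 - (0.150875)(0.1032) - (-0.46197)(-0.4464) = 0.77820611
  phi_33 = -0.31987391 / 0.77820611 = -0.411.
Therefore phi_{33} = -0.4110.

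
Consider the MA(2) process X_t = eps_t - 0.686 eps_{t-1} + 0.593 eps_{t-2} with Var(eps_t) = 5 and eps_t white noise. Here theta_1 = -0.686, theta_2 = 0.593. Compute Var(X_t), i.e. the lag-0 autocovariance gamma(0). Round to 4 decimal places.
\gamma(0) = 9.1112

For an MA(q) process X_t = eps_t + sum_i theta_i eps_{t-i} with
Var(eps_t) = sigma^2, the variance is
  gamma(0) = sigma^2 * (1 + sum_i theta_i^2).
  sum_i theta_i^2 = (-0.686)^2 + (0.593)^2 = 0.470596 + 0.351649 = 0.822245.
  gamma(0) = 5 * (1 + 0.822245) = 5 * 1.822245 = 9.111225, which rounds to 9.1112.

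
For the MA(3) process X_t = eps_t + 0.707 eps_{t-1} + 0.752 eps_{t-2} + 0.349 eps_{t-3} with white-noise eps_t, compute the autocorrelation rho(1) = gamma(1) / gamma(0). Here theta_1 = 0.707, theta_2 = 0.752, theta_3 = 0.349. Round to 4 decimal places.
\rho(1) = 0.6863

For an MA(q) process with theta_0 = 1, the autocovariance is
  gamma(k) = sigma^2 * sum_{i=0..q-k} theta_i * theta_{i+k},
and rho(k) = gamma(k) / gamma(0). Sigma^2 cancels.
  numerator   = (1)*(0.707) + (0.707)*(0.752) + (0.752)*(0.349) = 1.501112.
  denominator = (1)^2 + (0.707)^2 + (0.752)^2 + (0.349)^2 = 2.187154.
  rho(1) = 1.501112 / 2.187154 = 0.6863.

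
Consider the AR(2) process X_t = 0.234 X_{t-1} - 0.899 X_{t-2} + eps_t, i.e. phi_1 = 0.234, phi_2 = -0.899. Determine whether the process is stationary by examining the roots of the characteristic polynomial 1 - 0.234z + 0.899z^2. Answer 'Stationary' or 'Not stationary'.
\text{Stationary}

The AR(p) characteristic polynomial is P(z) = 1 - 0.234z + 0.899z^2.
Stationarity requires all roots to lie outside the unit circle, i.e. |z| > 1 for every root.
Set 1 + (-0.234) z + (0.899) z^2 = 0, i.e. a z^2 + b z + c = 0 with a = 0.899, b = -0.234, c = 1.
Discriminant D = b^2 - 4ac = (-0.234)^2 - 4*(0.899)*1 = 0.054756 - (3.596) = -3.541244.
D < 0, so the roots are the complex-conjugate pair z = (-b +/- i sqrt(-D)) / (2a) = 0.1301 +/- 1.0466i.
For a conjugate pair |z|^2 = z * conj(z) = (product of roots) = c/a = 1/(0.899) = 1.112347, so |z| = sqrt(1.112347) = 1.0547 for both roots.
Moduli of all roots: 1.0547, 1.0547.
All moduli strictly greater than 1? Yes.
Verdict: Stationary.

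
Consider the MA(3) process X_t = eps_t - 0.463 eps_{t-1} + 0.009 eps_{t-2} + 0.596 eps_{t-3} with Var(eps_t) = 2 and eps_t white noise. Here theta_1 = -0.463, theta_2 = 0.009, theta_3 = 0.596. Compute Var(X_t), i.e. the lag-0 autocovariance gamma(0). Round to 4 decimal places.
\gamma(0) = 3.1393

For an MA(q) process X_t = eps_t + sum_i theta_i eps_{t-i} with
Var(eps_t) = sigma^2, the variance is
  gamma(0) = sigma^2 * (1 + sum_i theta_i^2).
  sum_i theta_i^2 = (-0.463)^2 + (0.009)^2 + (0.596)^2 = 0.214369 + 0.000081 + 0.355216 = 0.569666.
  gamma(0) = 2 * (1 + 0.569666) = 2 * 1.569666 = 3.139332, which rounds to 3.1393.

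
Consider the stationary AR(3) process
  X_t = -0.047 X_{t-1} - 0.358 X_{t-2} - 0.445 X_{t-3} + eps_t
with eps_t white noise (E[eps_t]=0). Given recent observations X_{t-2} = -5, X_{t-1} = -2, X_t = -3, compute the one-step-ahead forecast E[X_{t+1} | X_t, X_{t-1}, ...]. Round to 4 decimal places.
E[X_{t+1} \mid \mathcal F_t] = 3.0820

For an AR(p) model X_t = c + sum_i phi_i X_{t-i} + eps_t, the
one-step-ahead conditional mean is
  E[X_{t+1} | X_t, ...] = c + sum_i phi_i X_{t+1-i}.
Substitute known values:
  E[X_{t+1} | ...] = (-0.047) * (-3) + (-0.358) * (-2) + (-0.445) * (-5)
                   = 3.0820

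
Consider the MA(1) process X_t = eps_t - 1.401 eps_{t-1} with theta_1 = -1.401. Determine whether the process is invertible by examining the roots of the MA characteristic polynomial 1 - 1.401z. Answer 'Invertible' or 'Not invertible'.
\text{Not invertible}

The MA(q) characteristic polynomial is P(z) = 1 - 1.401z.
Invertibility requires all roots to lie outside the unit circle, i.e. |z| > 1 for every root.
This is linear in z: 1 + (-1.401) z = 0  =>  z = -1/(-1.401) = 0.713776,  |z| = 0.713776.
Moduli of all roots: 0.7138.
All moduli strictly greater than 1? No.
Verdict: Not invertible.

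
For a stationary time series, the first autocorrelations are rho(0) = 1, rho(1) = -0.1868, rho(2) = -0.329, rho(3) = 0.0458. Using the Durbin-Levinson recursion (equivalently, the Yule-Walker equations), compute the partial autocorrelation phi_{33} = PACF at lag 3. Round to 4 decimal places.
\phi_{33} = -0.1320

The PACF at lag k is phi_{kk}, the last component of the solution
to the Yule-Walker system G_k phi = r_k where
  (G_k)_{ij} = rho(|i - j|), (r_k)_i = rho(i), i,j = 1..k.
Equivalently, Durbin-Levinson gives phi_{kk} iteratively:
  phi_{11} = rho(1)
  phi_{kk} = [rho(k) - sum_{j=1..k-1} phi_{k-1,j} rho(k-j)]
            / [1 - sum_{j=1..k-1} phi_{k-1,j} rho(j)],
  phi_{k,j} = phi_{k-1,j} - phi_{kk} phi_{k-1,k-j},  j = 1..k-1.
Step k = 1:
  phi_11 = rho(1) = -0.1868.
Step k = 2:
  phi_22 = [rho(2) - phi_11 rho(1)] / [1 - phi_11 rho(1)] = [-0.329 - (-0.1868)(-0.1868)] / [1 - (-0.1868)(-0.1868)]
         = -0.36389424 / 0.96510576 = -0.377051.
  Update: phi_21 = phi_11 - phi_22 phi_11 = -0.1868 - (-0.377051)(-0.1868) = -0.257233.
Step k = 3:
  phi_33 = [rho(3) - phi_21 rho(2) - phi_22 rho(1)] / [1 - phi_21 rho(1) - phi_22 rho(2)]
    numerator   = 0.0458 - (-0.257233)(-0.329) - (-0.377051)(-0.1868) = -0.10926286
    denominator = 1 - (-0.257233)(-0.1868) - (-0.377051)(-0.329) = 0.82789902
  phi_33 = -0.10926286 / 0.82789902 = -0.132.
Therefore phi_{33} = -0.1320.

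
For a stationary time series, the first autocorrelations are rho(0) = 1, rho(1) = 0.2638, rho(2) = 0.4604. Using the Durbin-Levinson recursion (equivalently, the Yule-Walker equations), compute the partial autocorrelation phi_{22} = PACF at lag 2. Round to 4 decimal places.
\phi_{22} = 0.4200

The PACF at lag k is phi_{kk}, the last component of the solution
to the Yule-Walker system G_k phi = r_k where
  (G_k)_{ij} = rho(|i - j|), (r_k)_i = rho(i), i,j = 1..k.
Equivalently, Durbin-Levinson gives phi_{kk} iteratively:
  phi_{11} = rho(1)
  phi_{kk} = [rho(k) - sum_{j=1..k-1} phi_{k-1,j} rho(k-j)]
            / [1 - sum_{j=1..k-1} phi_{k-1,j} rho(j)],
  phi_{k,j} = phi_{k-1,j} - phi_{kk} phi_{k-1,k-j},  j = 1..k-1.
Step k = 1:
  phi_11 = rho(1) = 0.2638.
Step k = 2:
  phi_22 = [rho(2) - phi_11 rho(1)] / [1 - phi_11 rho(1)] = [0.4604 - (0.2638)(0.2638)] / [1 - (0.2638)(0.2638)]
         = 0.39080956 / 0.93040956 = 0.42.
Therefore phi_{22} = 0.4200.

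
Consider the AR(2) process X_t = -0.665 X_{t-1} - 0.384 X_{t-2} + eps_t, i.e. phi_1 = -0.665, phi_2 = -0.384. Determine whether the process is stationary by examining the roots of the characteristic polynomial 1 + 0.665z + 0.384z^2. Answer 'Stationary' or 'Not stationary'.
\text{Stationary}

The AR(p) characteristic polynomial is P(z) = 1 + 0.665z + 0.384z^2.
Stationarity requires all roots to lie outside the unit circle, i.e. |z| > 1 for every root.
Set 1 + (0.665) z + (0.384) z^2 = 0, i.e. a z^2 + b z + c = 0 with a = 0.384, b = 0.665, c = 1.
Discriminant D = b^2 - 4ac = (0.665)^2 - 4*(0.384)*1 = 0.442225 - (1.536) = -1.093775.
D < 0, so the roots are the complex-conjugate pair z = (-b +/- i sqrt(-D)) / (2a) = -0.8659 +/- 1.3618i.
For a conjugate pair |z|^2 = z * conj(z) = (product of roots) = c/a = 1/(0.384) = 2.604167, so |z| = sqrt(2.604167) = 1.6137 for both roots.
Moduli of all roots: 1.6137, 1.6137.
All moduli strictly greater than 1? Yes.
Verdict: Stationary.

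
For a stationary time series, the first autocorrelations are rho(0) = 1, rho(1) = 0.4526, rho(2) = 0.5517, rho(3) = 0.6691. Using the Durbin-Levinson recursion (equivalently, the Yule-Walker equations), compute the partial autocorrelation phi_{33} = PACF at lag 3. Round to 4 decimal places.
\phi_{33} = 0.5139

The PACF at lag k is phi_{kk}, the last component of the solution
to the Yule-Walker system G_k phi = r_k where
  (G_k)_{ij} = rho(|i - j|), (r_k)_i = rho(i), i,j = 1..k.
Equivalently, Durbin-Levinson gives phi_{kk} iteratively:
  phi_{11} = rho(1)
  phi_{kk} = [rho(k) - sum_{j=1..k-1} phi_{k-1,j} rho(k-j)]
            / [1 - sum_{j=1..k-1} phi_{k-1,j} rho(j)],
  phi_{k,j} = phi_{k-1,j} - phi_{kk} phi_{k-1,k-j},  j = 1..k-1.
Step k = 1:
  phi_11 = rho(1) = 0.4526.
Step k = 2:
  phi_22 = [rho(2) - phi_11 rho(1)] / [1 - phi_11 rho(1)] = [0.5517 - (0.4526)(0.4526)] / [1 - (0.4526)(0.4526)]
         = 0.34685324 / 0.79515324 = 0.436209.
  Update: phi_21 = phi_11 - phi_22 phi_11 = 0.4526 - (0.436209)(0.4526) = 0.255172.
Step k = 3:
  phi_33 = [rho(3) - phi_21 rho(2) - phi_22 rho(1)] / [1 - phi_21 rho(1) - phi_22 rho(2)]
    numerator   = 0.6691 - (0.255172)(0.5517) - (0.436209)(0.4526) = 0.33089346
    denominator = 1 - (0.255172)(0.4526) - (0.436209)(0.5517) = 0.64385263
  phi_33 = 0.33089346 / 0.64385263 = 0.5139.
Therefore phi_{33} = 0.5139.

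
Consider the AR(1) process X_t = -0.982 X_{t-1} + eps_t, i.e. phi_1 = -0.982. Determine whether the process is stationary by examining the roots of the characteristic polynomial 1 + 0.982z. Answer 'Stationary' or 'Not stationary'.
\text{Stationary}

The AR(p) characteristic polynomial is P(z) = 1 + 0.982z.
Stationarity requires all roots to lie outside the unit circle, i.e. |z| > 1 for every root.
This is linear in z: 1 + (0.982) z = 0  =>  z = -1/(0.982) = -1.01833,  |z| = 1.01833.
Moduli of all roots: 1.0183.
All moduli strictly greater than 1? Yes.
Verdict: Stationary.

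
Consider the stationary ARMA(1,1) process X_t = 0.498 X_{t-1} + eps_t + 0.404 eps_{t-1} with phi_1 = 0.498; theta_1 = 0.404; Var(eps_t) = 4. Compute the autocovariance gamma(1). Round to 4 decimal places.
\gamma(1) = 5.7632

Multiply the model equation by X_{t-k} and take expectations. With theta_0 = psi_0 = 1 and psi_j the MA(infinity) weights, this gives
  gamma(k) - sum_i phi_i gamma(k-i) = c_k,
  c_k = sigma^2 * sum_{j=k..q} theta_j psi_{j-k}   (c_k = 0 for k > q),
using gamma(-m) = gamma(m).
psi-weights needed (psi_j = theta_j + sum_i phi_i psi_{j-i}):
  psi_1 = theta_1 + phi_1 = 0.404 + (0.498) = 0.902
Right-hand sides:
  c_0 = sigma^2 (1 + theta_1 psi_1) = 4 * (1 + (0.404)(0.902)) = 4 * 1.364408 = 5.457632
  c_1 = sigma^2 theta_1 = 4 * (0.404) = 1.616
  c_2 = 0
Equations for k = 0 and k = 1 (AR order 1):
  gamma(0) = phi_1 gamma(1) + c_0
  gamma(1) = phi_1 gamma(0) + c_1
Substituting the second into the first: gamma(0) (1 - phi_1^2) = c_0 + phi_1 c_1, so
  gamma(0) = (c_0 + phi_1 c_1) / (1 - phi_1^2) = (5.457632 + (0.498)(1.616)) / (1 - (0.498)^2) = 6.2624 / 0.751996 = 8.327704.
  gamma(1) = phi_1 gamma(0) + c_1 = (0.498)(8.327704) + (1.616) = 5.763197.
Therefore gamma(1) = 5.7632 (to 4 decimal places).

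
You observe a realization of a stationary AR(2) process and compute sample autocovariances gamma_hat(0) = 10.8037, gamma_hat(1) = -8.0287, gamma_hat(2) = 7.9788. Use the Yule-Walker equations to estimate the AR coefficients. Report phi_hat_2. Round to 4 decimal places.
\hat\phi_{2} = 0.4160

The Yule-Walker equations for an AR(p) process read, in matrix form,
  Gamma_p phi = r_p,   with   (Gamma_p)_{ij} = gamma(|i - j|),
                       (r_p)_i = gamma(i),   i,j = 1..p.
Substitute the sample gammas (Toeplitz matrix and right-hand side of size 2):
  Gamma_p = [[10.8037, -8.0287], [-8.0287, 10.8037]]
  r_p     = [-8.0287, 7.9788]
Written out:
  10.8037 phi_1 - 8.0287 phi_2 = -8.0287
  -8.0287 phi_1 + 10.8037 phi_2 = 7.9788
Solve by Cramer's rule:
  det = gamma(0)^2 - gamma(1)^2 = (10.8037)^2 - (-8.0287)^2 = 116.71993369 - 64.46002369 = 52.25991
  phi_hat_1 = [gamma(1) gamma(0) - gamma(1) gamma(2)] / det = [(-8.0287)(10.8037) - (-8.0287)(7.9788)] / 52.25991 = -22.68027463 / 52.25991 = -0.434
  phi_hat_2 = [gamma(0) gamma(2) - gamma(1)^2] / det = [(10.8037)(7.9788) - (-8.0287)^2] / 52.25991 = 21.74053787 / 52.25991 = 0.416
So phi_hat = [-0.4340, 0.4160].
Therefore phi_hat_2 = 0.4160.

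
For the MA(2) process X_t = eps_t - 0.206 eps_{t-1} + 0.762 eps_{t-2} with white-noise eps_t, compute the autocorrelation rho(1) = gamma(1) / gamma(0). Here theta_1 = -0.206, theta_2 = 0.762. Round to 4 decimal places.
\rho(1) = -0.2236

For an MA(q) process with theta_0 = 1, the autocovariance is
  gamma(k) = sigma^2 * sum_{i=0..q-k} theta_i * theta_{i+k},
and rho(k) = gamma(k) / gamma(0). Sigma^2 cancels.
  numerator   = (1)*(-0.206) + (-0.206)*(0.762) = -0.362972.
  denominator = (1)^2 + (-0.206)^2 + (0.762)^2 = 1.62308.
  rho(1) = -0.362972 / 1.62308 = -0.2236.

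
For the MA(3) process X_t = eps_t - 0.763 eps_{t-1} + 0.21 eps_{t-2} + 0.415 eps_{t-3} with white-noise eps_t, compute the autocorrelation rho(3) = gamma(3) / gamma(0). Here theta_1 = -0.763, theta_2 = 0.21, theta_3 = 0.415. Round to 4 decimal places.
\rho(3) = 0.2307

For an MA(q) process with theta_0 = 1, the autocovariance is
  gamma(k) = sigma^2 * sum_{i=0..q-k} theta_i * theta_{i+k},
and rho(k) = gamma(k) / gamma(0). Sigma^2 cancels.
  numerator   = (1)*(0.415) = 0.415.
  denominator = (1)^2 + (-0.763)^2 + (0.21)^2 + (0.415)^2 = 1.798494.
  rho(3) = 0.415 / 1.798494 = 0.2307.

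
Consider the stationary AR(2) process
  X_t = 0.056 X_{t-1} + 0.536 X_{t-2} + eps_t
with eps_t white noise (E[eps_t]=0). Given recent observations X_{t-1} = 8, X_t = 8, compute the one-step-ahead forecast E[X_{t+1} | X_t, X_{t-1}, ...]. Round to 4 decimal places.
E[X_{t+1} \mid \mathcal F_t] = 4.7360

For an AR(p) model X_t = c + sum_i phi_i X_{t-i} + eps_t, the
one-step-ahead conditional mean is
  E[X_{t+1} | X_t, ...] = c + sum_i phi_i X_{t+1-i}.
Substitute known values:
  E[X_{t+1} | ...] = (0.056) * (8) + (0.536) * (8)
                   = 4.7360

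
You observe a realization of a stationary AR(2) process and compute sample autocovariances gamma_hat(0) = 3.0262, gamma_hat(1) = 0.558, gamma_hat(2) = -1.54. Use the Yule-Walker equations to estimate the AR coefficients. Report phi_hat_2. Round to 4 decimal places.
\hat\phi_{2} = -0.5620

The Yule-Walker equations for an AR(p) process read, in matrix form,
  Gamma_p phi = r_p,   with   (Gamma_p)_{ij} = gamma(|i - j|),
                       (r_p)_i = gamma(i),   i,j = 1..p.
Substitute the sample gammas (Toeplitz matrix and right-hand side of size 2):
  Gamma_p = [[3.0262, 0.558], [0.558, 3.0262]]
  r_p     = [0.558, -1.54]
Written out:
  3.0262 phi_1 + 0.558 phi_2 = 0.558
  0.558 phi_1 + 3.0262 phi_2 = -1.54
Solve by Cramer's rule:
  det = gamma(0)^2 - gamma(1)^2 = (3.0262)^2 - (0.558)^2 = 9.15788644 - 0.311364 = 8.84652244
  phi_hat_1 = [gamma(1) gamma(0) - gamma(1) gamma(2)] / det = [(0.558)(3.0262) - (0.558)(-1.54)] / 8.84652244 = 2.5479396 / 8.84652244 = 0.288
  phi_hat_2 = [gamma(0) gamma(2) - gamma(1)^2] / det = [(3.0262)(-1.54) - (0.558)^2] / 8.84652244 = -4.971712 / 8.84652244 = -0.562
So phi_hat = [0.2880, -0.5620].
Therefore phi_hat_2 = -0.5620.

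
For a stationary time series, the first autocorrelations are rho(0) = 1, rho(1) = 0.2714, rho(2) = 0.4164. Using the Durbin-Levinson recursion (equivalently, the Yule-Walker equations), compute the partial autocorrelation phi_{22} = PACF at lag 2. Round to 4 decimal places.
\phi_{22} = 0.3700

The PACF at lag k is phi_{kk}, the last component of the solution
to the Yule-Walker system G_k phi = r_k where
  (G_k)_{ij} = rho(|i - j|), (r_k)_i = rho(i), i,j = 1..k.
Equivalently, Durbin-Levinson gives phi_{kk} iteratively:
  phi_{11} = rho(1)
  phi_{kk} = [rho(k) - sum_{j=1..k-1} phi_{k-1,j} rho(k-j)]
            / [1 - sum_{j=1..k-1} phi_{k-1,j} rho(j)],
  phi_{k,j} = phi_{k-1,j} - phi_{kk} phi_{k-1,k-j},  j = 1..k-1.
Step k = 1:
  phi_11 = rho(1) = 0.2714.
Step k = 2:
  phi_22 = [rho(2) - phi_11 rho(1)] / [1 - phi_11 rho(1)] = [0.4164 - (0.2714)(0.2714)] / [1 - (0.2714)(0.2714)]
         = 0.34274204 / 0.92634204 = 0.37.
Therefore phi_{22} = 0.3700.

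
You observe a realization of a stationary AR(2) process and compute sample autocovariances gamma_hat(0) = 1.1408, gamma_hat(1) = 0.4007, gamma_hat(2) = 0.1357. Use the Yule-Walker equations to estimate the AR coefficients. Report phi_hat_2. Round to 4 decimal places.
\hat\phi_{2} = -0.0050

The Yule-Walker equations for an AR(p) process read, in matrix form,
  Gamma_p phi = r_p,   with   (Gamma_p)_{ij} = gamma(|i - j|),
                       (r_p)_i = gamma(i),   i,j = 1..p.
Substitute the sample gammas (Toeplitz matrix and right-hand side of size 2):
  Gamma_p = [[1.1408, 0.4007], [0.4007, 1.1408]]
  r_p     = [0.4007, 0.1357]
Written out:
  1.1408 phi_1 + 0.4007 phi_2 = 0.4007
  0.4007 phi_1 + 1.1408 phi_2 = 0.1357
Solve by Cramer's rule:
  det = gamma(0)^2 - gamma(1)^2 = (1.1408)^2 - (0.4007)^2 = 1.30142464 - 0.16056049 = 1.14086415
  phi_hat_1 = [gamma(1) gamma(0) - gamma(1) gamma(2)] / det = [(0.4007)(1.1408) - (0.4007)(0.1357)] / 1.14086415 = 0.40274357 / 1.14086415 = 0.353
  phi_hat_2 = [gamma(0) gamma(2) - gamma(1)^2] / det = [(1.1408)(0.1357) - (0.4007)^2] / 1.14086415 = -0.00575393 / 1.14086415 = -0.005
So phi_hat = [0.3530, -0.0050].
Therefore phi_hat_2 = -0.0050.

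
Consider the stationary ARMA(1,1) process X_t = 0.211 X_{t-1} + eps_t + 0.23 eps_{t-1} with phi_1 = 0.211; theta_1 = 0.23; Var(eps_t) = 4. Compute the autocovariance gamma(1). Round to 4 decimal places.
\gamma(1) = 1.9358

Multiply the model equation by X_{t-k} and take expectations. With theta_0 = psi_0 = 1 and psi_j the MA(infinity) weights, this gives
  gamma(k) - sum_i phi_i gamma(k-i) = c_k,
  c_k = sigma^2 * sum_{j=k..q} theta_j psi_{j-k}   (c_k = 0 for k > q),
using gamma(-m) = gamma(m).
psi-weights needed (psi_j = theta_j + sum_i phi_i psi_{j-i}):
  psi_1 = theta_1 + phi_1 = 0.23 + (0.211) = 0.441
Right-hand sides:
  c_0 = sigma^2 (1 + theta_1 psi_1) = 4 * (1 + (0.23)(0.441)) = 4 * 1.10143 = 4.40572
  c_1 = sigma^2 theta_1 = 4 * (0.23) = 0.92
  c_2 = 0
Equations for k = 0 and k = 1 (AR order 1):
  gamma(0) = phi_1 gamma(1) + c_0
  gamma(1) = phi_1 gamma(0) + c_1
Substituting the second into the first: gamma(0) (1 - phi_1^2) = c_0 + phi_1 c_1, so
  gamma(0) = (c_0 + phi_1 c_1) / (1 - phi_1^2) = (4.40572 + (0.211)(0.92)) / (1 - (0.211)^2) = 4.59984 / 0.955479 = 4.814172.
  gamma(1) = phi_1 gamma(0) + c_1 = (0.211)(4.814172) + (0.92) = 1.93579.
Therefore gamma(1) = 1.9358 (to 4 decimal places).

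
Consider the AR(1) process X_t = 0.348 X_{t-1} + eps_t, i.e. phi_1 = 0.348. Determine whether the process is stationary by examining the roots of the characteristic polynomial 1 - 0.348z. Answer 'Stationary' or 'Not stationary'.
\text{Stationary}

The AR(p) characteristic polynomial is P(z) = 1 - 0.348z.
Stationarity requires all roots to lie outside the unit circle, i.e. |z| > 1 for every root.
This is linear in z: 1 + (-0.348) z = 0  =>  z = -1/(-0.348) = 2.873563,  |z| = 2.873563.
Moduli of all roots: 2.8736.
All moduli strictly greater than 1? Yes.
Verdict: Stationary.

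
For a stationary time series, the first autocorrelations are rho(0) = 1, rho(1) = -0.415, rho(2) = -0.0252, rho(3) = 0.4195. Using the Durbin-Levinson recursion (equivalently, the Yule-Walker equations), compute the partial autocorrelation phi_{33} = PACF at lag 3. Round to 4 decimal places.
\phi_{33} = 0.3940

The PACF at lag k is phi_{kk}, the last component of the solution
to the Yule-Walker system G_k phi = r_k where
  (G_k)_{ij} = rho(|i - j|), (r_k)_i = rho(i), i,j = 1..k.
Equivalently, Durbin-Levinson gives phi_{kk} iteratively:
  phi_{11} = rho(1)
  phi_{kk} = [rho(k) - sum_{j=1..k-1} phi_{k-1,j} rho(k-j)]
            / [1 - sum_{j=1..k-1} phi_{k-1,j} rho(j)],
  phi_{k,j} = phi_{k-1,j} - phi_{kk} phi_{k-1,k-j},  j = 1..k-1.
Step k = 1:
  phi_11 = rho(1) = -0.415.
Step k = 2:
  phi_22 = [rho(2) - phi_11 rho(1)] / [1 - phi_11 rho(1)] = [-0.0252 - (-0.415)(-0.415)] / [1 - (-0.415)(-0.415)]
         = -0.197425 / 0.827775 = -0.238501.
  Update: phi_21 = phi_11 - phi_22 phi_11 = -0.415 - (-0.238501)(-0.415) = -0.513978.
Step k = 3:
  phi_33 = [rho(3) - phi_21 rho(2) - phi_22 rho(1)] / [1 - phi_21 rho(1) - phi_22 rho(2)]
    numerator   = 0.4195 - (-0.513978)(-0.0252) - (-0.238501)(-0.415) = 0.30756993
    denominator = 1 - (-0.513978)(-0.415) - (-0.238501)(-0.0252) = 0.78068898
  phi_33 = 0.30756993 / 0.78068898 = 0.394.
Therefore phi_{33} = 0.3940.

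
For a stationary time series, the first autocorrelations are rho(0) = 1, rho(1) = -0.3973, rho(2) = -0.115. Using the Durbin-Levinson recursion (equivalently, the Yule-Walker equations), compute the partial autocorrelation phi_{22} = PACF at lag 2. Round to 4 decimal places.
\phi_{22} = -0.3240

The PACF at lag k is phi_{kk}, the last component of the solution
to the Yule-Walker system G_k phi = r_k where
  (G_k)_{ij} = rho(|i - j|), (r_k)_i = rho(i), i,j = 1..k.
Equivalently, Durbin-Levinson gives phi_{kk} iteratively:
  phi_{11} = rho(1)
  phi_{kk} = [rho(k) - sum_{j=1..k-1} phi_{k-1,j} rho(k-j)]
            / [1 - sum_{j=1..k-1} phi_{k-1,j} rho(j)],
  phi_{k,j} = phi_{k-1,j} - phi_{kk} phi_{k-1,k-j},  j = 1..k-1.
Step k = 1:
  phi_11 = rho(1) = -0.3973.
Step k = 2:
  phi_22 = [rho(2) - phi_11 rho(1)] / [1 - phi_11 rho(1)] = [-0.115 - (-0.3973)(-0.3973)] / [1 - (-0.3973)(-0.3973)]
         = -0.27284729 / 0.84215271 = -0.324.
Therefore phi_{22} = -0.3240.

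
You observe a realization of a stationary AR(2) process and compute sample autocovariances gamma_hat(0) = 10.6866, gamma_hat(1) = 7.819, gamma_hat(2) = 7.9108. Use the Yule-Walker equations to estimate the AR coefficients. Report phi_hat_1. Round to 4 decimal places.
\hat\phi_{1} = 0.4090

The Yule-Walker equations for an AR(p) process read, in matrix form,
  Gamma_p phi = r_p,   with   (Gamma_p)_{ij} = gamma(|i - j|),
                       (r_p)_i = gamma(i),   i,j = 1..p.
Substitute the sample gammas (Toeplitz matrix and right-hand side of size 2):
  Gamma_p = [[10.6866, 7.819], [7.819, 10.6866]]
  r_p     = [7.819, 7.9108]
Written out:
  10.6866 phi_1 + 7.819 phi_2 = 7.819
  7.819 phi_1 + 10.6866 phi_2 = 7.9108
Solve by Cramer's rule:
  det = gamma(0)^2 - gamma(1)^2 = (10.6866)^2 - (7.819)^2 = 114.20341956 - 61.136761 = 53.06665856
  phi_hat_1 = [gamma(1) gamma(0) - gamma(1) gamma(2)] / det = [(7.819)(10.6866) - (7.819)(7.9108)] / 53.06665856 = 21.7039802 / 53.06665856 = 0.409
  phi_hat_2 = [gamma(0) gamma(2) - gamma(1)^2] / det = [(10.6866)(7.9108) - (7.819)^2] / 53.06665856 = 23.40279428 / 53.06665856 = 0.441
So phi_hat = [0.4090, 0.4410].
Therefore phi_hat_1 = 0.4090.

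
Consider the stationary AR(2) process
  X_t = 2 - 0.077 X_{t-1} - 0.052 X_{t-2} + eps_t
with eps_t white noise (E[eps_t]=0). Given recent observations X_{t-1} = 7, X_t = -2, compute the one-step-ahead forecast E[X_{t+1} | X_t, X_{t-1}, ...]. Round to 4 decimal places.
E[X_{t+1} \mid \mathcal F_t] = 1.7900

For an AR(p) model X_t = c + sum_i phi_i X_{t-i} + eps_t, the
one-step-ahead conditional mean is
  E[X_{t+1} | X_t, ...] = c + sum_i phi_i X_{t+1-i}.
Substitute known values:
  E[X_{t+1} | ...] = 2 + (-0.077) * (-2) + (-0.052) * (7)
                   = 1.7900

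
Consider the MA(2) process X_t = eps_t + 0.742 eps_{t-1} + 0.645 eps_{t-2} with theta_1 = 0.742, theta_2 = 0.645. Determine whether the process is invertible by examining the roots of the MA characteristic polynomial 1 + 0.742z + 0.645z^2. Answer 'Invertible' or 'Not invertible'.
\text{Invertible}

The MA(q) characteristic polynomial is P(z) = 1 + 0.742z + 0.645z^2.
Invertibility requires all roots to lie outside the unit circle, i.e. |z| > 1 for every root.
Set 1 + (0.742) z + (0.645) z^2 = 0, i.e. a z^2 + b z + c = 0 with a = 0.645, b = 0.742, c = 1.
Discriminant D = b^2 - 4ac = (0.742)^2 - 4*(0.645)*1 = 0.550564 - (2.58) = -2.029436.
D < 0, so the roots are the complex-conjugate pair z = (-b +/- i sqrt(-D)) / (2a) = -0.5752 +/- 1.1043i.
For a conjugate pair |z|^2 = z * conj(z) = (product of roots) = c/a = 1/(0.645) = 1.550388, so |z| = sqrt(1.550388) = 1.2451 for both roots.
Moduli of all roots: 1.2451, 1.2451.
All moduli strictly greater than 1? Yes.
Verdict: Invertible.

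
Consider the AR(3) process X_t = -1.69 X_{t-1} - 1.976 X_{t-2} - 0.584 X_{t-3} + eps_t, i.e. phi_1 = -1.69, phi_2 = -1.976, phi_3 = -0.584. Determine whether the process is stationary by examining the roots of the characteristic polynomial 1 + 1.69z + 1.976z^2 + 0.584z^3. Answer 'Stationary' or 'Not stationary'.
\text{Not stationary}

The AR(p) characteristic polynomial is P(z) = 1 + 1.69z + 1.976z^2 + 0.584z^3.
Stationarity requires all roots to lie outside the unit circle, i.e. |z| > 1 for every root.
Degree 3: look for a simple real root z0 first, then factor out (1 - z/z0) and solve the remaining quadratic.
Testing z0 = -2.5: P(-2.5) = 1 + (1.69)(-2.5) + (1.976)(-2.5)^2 + (0.584)(-2.5)^3
  = 1 + (-4.225) + (12.35) + (-9.125) = 0.  So z_0 = -2.5 is a root, |z_0| = 2.5.
Divide out the factor (1 + 0.4 z) = (1 - z/z0) (since 1/z0 = -0.4):
  P(z) = (1 + 0.4 z)(1 + (1.29) z + (1.46) z^2)
  [check: z-coef 1.29 - (-0.4) = 1.69; z^2-coef 1.46 - (-0.4)(1.29) = 1.976; z^3-coef -(-0.4)(1.46) = 0.584.]
Remaining roots from the quadratic factor 1 + (1.29) z + (1.46) z^2:
  Set 1 + (1.29) z + (1.46) z^2 = 0, i.e. a z^2 + b z + c = 0 with a = 1.46, b = 1.29, c = 1.
  Discriminant D = b^2 - 4ac = (1.29)^2 - 4*(1.46)*1 = 1.6641 - (5.84) = -4.1759.
  D < 0, so the roots are the complex-conjugate pair z = (-b +/- i sqrt(-D)) / (2a) = -0.4418 +/- 0.6998i.
  For a conjugate pair |z|^2 = z * conj(z) = (product of roots) = c/a = 1/(1.46) = 0.684932, so |z| = sqrt(0.684932) = 0.8276 for both roots.
Moduli of all roots: 2.5000, 0.8276, 0.8276.
All moduli strictly greater than 1? No.
Verdict: Not stationary.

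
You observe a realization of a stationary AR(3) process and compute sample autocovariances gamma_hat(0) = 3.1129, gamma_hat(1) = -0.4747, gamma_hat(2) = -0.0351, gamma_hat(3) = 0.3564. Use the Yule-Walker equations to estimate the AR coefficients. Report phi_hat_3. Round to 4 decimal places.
\hat\phi_{3} = 0.1100

The Yule-Walker equations for an AR(p) process read, in matrix form,
  Gamma_p phi = r_p,   with   (Gamma_p)_{ij} = gamma(|i - j|),
                       (r_p)_i = gamma(i),   i,j = 1..p.
Substitute the sample gammas (Toeplitz matrix and right-hand side of size 3):
  Gamma_p = [[3.1129, -0.4747, -0.0351], [-0.4747, 3.1129, -0.4747], [-0.0351, -0.4747, 3.1129]]
  r_p     = [-0.4747, -0.0351, 0.3564]
Written out (R1..R3):
  (R1) 3.1129 phi_1 - 0.4747 phi_2 - 0.0351 phi_3 = -0.4747
  (R2) -0.4747 phi_1 + 3.1129 phi_2 - 0.4747 phi_3 = -0.0351
  (R3) -0.0351 phi_1 - 0.4747 phi_2 + 3.1129 phi_3 = 0.3564
Gaussian elimination:
  R2 <- R2 - (-0.4747/3.1129) R1 = R2 - (-0.152494) R1:  3.040511 phi_2 - 0.480053 phi_3 = -0.107489
  R3 <- R3 - (-0.0351/3.1129) R1 = R3 - (-0.011276) R1:  -0.480053 phi_2 + 3.112504 phi_3 = 0.351047
  R3 <- R3 - (-0.480053/3.040511) R2 = R3 - (-0.157885) R2:  3.036711 phi_3 = 0.334076
Back-substitution:
  phi_hat_3 = 0.334076 / 3.036711 = 0.110013
  phi_hat_2 = (-0.107489 - (-0.480053)(0.110013)) / 3.040511 = -0.017983
  phi_hat_1 = (-0.4747 - (-0.4747)(-0.017983) - (-0.0351)(0.110013)) / 3.1129 = -0.153996
So phi_hat = [-0.1540, -0.0180, 0.1100].
Therefore phi_hat_3 = 0.1100.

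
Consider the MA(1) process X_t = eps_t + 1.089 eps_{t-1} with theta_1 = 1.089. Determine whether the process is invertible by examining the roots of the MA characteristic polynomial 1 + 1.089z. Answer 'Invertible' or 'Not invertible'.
\text{Not invertible}

The MA(q) characteristic polynomial is P(z) = 1 + 1.089z.
Invertibility requires all roots to lie outside the unit circle, i.e. |z| > 1 for every root.
This is linear in z: 1 + (1.089) z = 0  =>  z = -1/(1.089) = -0.918274,  |z| = 0.918274.
Moduli of all roots: 0.9183.
All moduli strictly greater than 1? No.
Verdict: Not invertible.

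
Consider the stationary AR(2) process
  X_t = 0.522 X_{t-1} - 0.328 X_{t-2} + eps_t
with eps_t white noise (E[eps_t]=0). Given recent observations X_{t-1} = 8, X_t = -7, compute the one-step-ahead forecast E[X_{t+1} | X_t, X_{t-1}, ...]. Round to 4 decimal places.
E[X_{t+1} \mid \mathcal F_t] = -6.2780

For an AR(p) model X_t = c + sum_i phi_i X_{t-i} + eps_t, the
one-step-ahead conditional mean is
  E[X_{t+1} | X_t, ...] = c + sum_i phi_i X_{t+1-i}.
Substitute known values:
  E[X_{t+1} | ...] = (0.522) * (-7) + (-0.328) * (8)
                   = -6.2780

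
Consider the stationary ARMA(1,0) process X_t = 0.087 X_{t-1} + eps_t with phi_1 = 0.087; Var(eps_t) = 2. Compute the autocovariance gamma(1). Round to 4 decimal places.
\gamma(1) = 0.1753

Multiply the model equation by X_{t-k} and take expectations. With theta_0 = psi_0 = 1 and psi_j the MA(infinity) weights, this gives
  gamma(k) - sum_i phi_i gamma(k-i) = c_k,
  c_k = sigma^2 * sum_{j=k..q} theta_j psi_{j-k}   (c_k = 0 for k > q),
using gamma(-m) = gamma(m).
Pure AR (q = 0): c_0 = sigma^2 = 2, c_k = 0 for k >= 1.
Equations for k = 0 and k = 1 (AR order 1):
  gamma(0) = phi_1 gamma(1) + c_0
  gamma(1) = phi_1 gamma(0) + c_1
Substituting the second into the first: gamma(0) (1 - phi_1^2) = c_0 + phi_1 c_1, so
  gamma(0) = c_0 / (1 - phi_1^2) = 2 / (1 - (0.087)^2) = 2 / 0.992431 = 2.015253.
  gamma(1) = phi_1 gamma(0) = (0.087)(2.015253) = 0.175327.
Therefore gamma(1) = 0.1753 (to 4 decimal places).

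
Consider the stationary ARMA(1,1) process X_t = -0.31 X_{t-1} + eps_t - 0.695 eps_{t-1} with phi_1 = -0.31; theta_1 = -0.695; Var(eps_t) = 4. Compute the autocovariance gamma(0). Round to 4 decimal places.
\gamma(0) = 8.4696

Multiply the model equation by X_{t-k} and take expectations. With theta_0 = psi_0 = 1 and psi_j the MA(infinity) weights, this gives
  gamma(k) - sum_i phi_i gamma(k-i) = c_k,
  c_k = sigma^2 * sum_{j=k..q} theta_j psi_{j-k}   (c_k = 0 for k > q),
using gamma(-m) = gamma(m).
psi-weights needed (psi_j = theta_j + sum_i phi_i psi_{j-i}):
  psi_1 = theta_1 + phi_1 = -0.695 + (-0.31) = -1.005
Right-hand sides:
  c_0 = sigma^2 (1 + theta_1 psi_1) = 4 * (1 + (-0.695)(-1.005)) = 4 * 1.698475 = 6.7939
  c_1 = sigma^2 theta_1 = 4 * (-0.695) = -2.78
  c_2 = 0
Equations for k = 0 and k = 1 (AR order 1):
  gamma(0) = phi_1 gamma(1) + c_0
  gamma(1) = phi_1 gamma(0) + c_1
Substituting the second into the first: gamma(0) (1 - phi_1^2) = c_0 + phi_1 c_1, so
  gamma(0) = (c_0 + phi_1 c_1) / (1 - phi_1^2) = (6.7939 + (-0.31)(-2.78)) / (1 - (-0.31)^2) = 7.6557 / 0.9039 = 8.469632.
Therefore gamma(0) = 8.4696 (to 4 decimal places).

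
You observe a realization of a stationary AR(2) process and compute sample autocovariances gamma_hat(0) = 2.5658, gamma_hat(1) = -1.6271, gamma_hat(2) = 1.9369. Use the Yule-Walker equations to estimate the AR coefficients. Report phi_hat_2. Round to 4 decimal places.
\hat\phi_{2} = 0.5900

The Yule-Walker equations for an AR(p) process read, in matrix form,
  Gamma_p phi = r_p,   with   (Gamma_p)_{ij} = gamma(|i - j|),
                       (r_p)_i = gamma(i),   i,j = 1..p.
Substitute the sample gammas (Toeplitz matrix and right-hand side of size 2):
  Gamma_p = [[2.5658, -1.6271], [-1.6271, 2.5658]]
  r_p     = [-1.6271, 1.9369]
Written out:
  2.5658 phi_1 - 1.6271 phi_2 = -1.6271
  -1.6271 phi_1 + 2.5658 phi_2 = 1.9369
Solve by Cramer's rule:
  det = gamma(0)^2 - gamma(1)^2 = (2.5658)^2 - (-1.6271)^2 = 6.58332964 - 2.64745441 = 3.93587523
  phi_hat_1 = [gamma(1) gamma(0) - gamma(1) gamma(2)] / det = [(-1.6271)(2.5658) - (-1.6271)(1.9369)] / 3.93587523 = -1.02328319 / 3.93587523 = -0.26
  phi_hat_2 = [gamma(0) gamma(2) - gamma(1)^2] / det = [(2.5658)(1.9369) - (-1.6271)^2] / 3.93587523 = 2.32224361 / 3.93587523 = 0.59
So phi_hat = [-0.2600, 0.5900].
Therefore phi_hat_2 = 0.5900.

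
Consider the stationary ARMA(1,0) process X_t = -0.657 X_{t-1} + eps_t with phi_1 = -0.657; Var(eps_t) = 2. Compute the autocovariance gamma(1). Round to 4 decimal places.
\gamma(1) = -2.3120

Multiply the model equation by X_{t-k} and take expectations. With theta_0 = psi_0 = 1 and psi_j the MA(infinity) weights, this gives
  gamma(k) - sum_i phi_i gamma(k-i) = c_k,
  c_k = sigma^2 * sum_{j=k..q} theta_j psi_{j-k}   (c_k = 0 for k > q),
using gamma(-m) = gamma(m).
Pure AR (q = 0): c_0 = sigma^2 = 2, c_k = 0 for k >= 1.
Equations for k = 0 and k = 1 (AR order 1):
  gamma(0) = phi_1 gamma(1) + c_0
  gamma(1) = phi_1 gamma(0) + c_1
Substituting the second into the first: gamma(0) (1 - phi_1^2) = c_0 + phi_1 c_1, so
  gamma(0) = c_0 / (1 - phi_1^2) = 2 / (1 - (-0.657)^2) = 2 / 0.568351 = 3.518952.
  gamma(1) = phi_1 gamma(0) = (-0.657)(3.518952) = -2.311952.
Therefore gamma(1) = -2.3120 (to 4 decimal places).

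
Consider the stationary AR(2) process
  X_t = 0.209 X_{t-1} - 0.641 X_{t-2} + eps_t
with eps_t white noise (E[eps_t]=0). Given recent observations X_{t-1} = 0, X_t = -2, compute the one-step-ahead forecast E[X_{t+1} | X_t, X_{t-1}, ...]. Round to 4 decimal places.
E[X_{t+1} \mid \mathcal F_t] = -0.4180

For an AR(p) model X_t = c + sum_i phi_i X_{t-i} + eps_t, the
one-step-ahead conditional mean is
  E[X_{t+1} | X_t, ...] = c + sum_i phi_i X_{t+1-i}.
Substitute known values:
  E[X_{t+1} | ...] = (0.209) * (-2) + (-0.641) * (0)
                   = -0.4180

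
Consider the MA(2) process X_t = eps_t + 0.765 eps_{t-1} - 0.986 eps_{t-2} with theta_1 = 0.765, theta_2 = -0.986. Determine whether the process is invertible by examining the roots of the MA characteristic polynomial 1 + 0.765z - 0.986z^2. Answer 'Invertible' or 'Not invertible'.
\text{Not invertible}

The MA(q) characteristic polynomial is P(z) = 1 + 0.765z - 0.986z^2.
Invertibility requires all roots to lie outside the unit circle, i.e. |z| > 1 for every root.
Set 1 + (0.765) z + (-0.986) z^2 = 0, i.e. a z^2 + b z + c = 0 with a = -0.986, b = 0.765, c = 1.
Discriminant D = b^2 - 4ac = (0.765)^2 - 4*(-0.986)*1 = 0.585225 - (-3.944) = 4.529225.
D >= 0, so the roots are real: z = (-b +/- sqrt(D)) / (2a) = (-0.765 +/- 2.128198) / (-1.972).
  z_1 = (-0.765 + 2.128198) / (-1.972) = -0.6913,   |z_1| = 0.6913.
  z_2 = (-0.765 - 2.128198) / (-1.972) = 1.4671,   |z_2| = 1.4671.
Moduli of all roots: 0.6913, 1.4671.
All moduli strictly greater than 1? No.
Verdict: Not invertible.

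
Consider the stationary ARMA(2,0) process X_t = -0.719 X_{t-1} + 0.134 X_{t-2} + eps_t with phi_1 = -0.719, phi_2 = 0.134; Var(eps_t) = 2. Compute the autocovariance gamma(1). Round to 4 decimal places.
\gamma(1) = -5.4425

Multiply the model equation by X_{t-k} and take expectations. With theta_0 = psi_0 = 1 and psi_j the MA(infinity) weights, this gives
  gamma(k) - sum_i phi_i gamma(k-i) = c_k,
  c_k = sigma^2 * sum_{j=k..q} theta_j psi_{j-k}   (c_k = 0 for k > q),
using gamma(-m) = gamma(m).
Pure AR (q = 0): c_0 = sigma^2 = 2, c_k = 0 for k >= 1.
Equations for k = 0, 1, 2 (AR order 2, c_2 = 0):
  (E0) gamma(0) = phi_1 gamma(1) + phi_2 gamma(2) + c_0
  (E1) gamma(1) = phi_1 gamma(0) + phi_2 gamma(1) + c_1
  (E2) gamma(2) = phi_1 gamma(1) + phi_2 gamma(0)
From (E1): gamma(1) = A gamma(0) + B with
  A = phi_1 / (1 - phi_2) = -0.719 / 0.866 = -0.830254,   B = c_1 / (1 - phi_2) = 0 / 0.866 = 0.
Insert (E2) into (E0): gamma(0) (1 - phi_2^2) = phi_1 (1 + phi_2) gamma(1) + c_0.
  phi_1 (1 + phi_2) = (-0.719)(1.134) = -0.815346,   1 - phi_2^2 = 0.982044.
Replace gamma(1) by A gamma(0) + B and collect gamma(0):
  gamma(0) [0.982044 - (-0.815346)(-0.830254)] = c_0 = 2
  gamma(0) * 0.3051 = 2
  gamma(0) = 2 / 0.3051 = 6.555234.
  gamma(1) = A gamma(0) = (-0.830254)(6.555234) = -5.44251.
Therefore gamma(1) = -5.4425 (to 4 decimal places).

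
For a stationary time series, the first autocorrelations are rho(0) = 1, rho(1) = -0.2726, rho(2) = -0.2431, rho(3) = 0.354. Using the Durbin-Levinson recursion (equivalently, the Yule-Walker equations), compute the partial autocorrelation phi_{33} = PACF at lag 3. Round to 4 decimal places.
\phi_{33} = 0.2100

The PACF at lag k is phi_{kk}, the last component of the solution
to the Yule-Walker system G_k phi = r_k where
  (G_k)_{ij} = rho(|i - j|), (r_k)_i = rho(i), i,j = 1..k.
Equivalently, Durbin-Levinson gives phi_{kk} iteratively:
  phi_{11} = rho(1)
  phi_{kk} = [rho(k) - sum_{j=1..k-1} phi_{k-1,j} rho(k-j)]
            / [1 - sum_{j=1..k-1} phi_{k-1,j} rho(j)],
  phi_{k,j} = phi_{k-1,j} - phi_{kk} phi_{k-1,k-j},  j = 1..k-1.
Step k = 1:
  phi_11 = rho(1) = -0.2726.
Step k = 2:
  phi_22 = [rho(2) - phi_11 rho(1)] / [1 - phi_11 rho(1)] = [-0.2431 - (-0.2726)(-0.2726)] / [1 - (-0.2726)(-0.2726)]
         = -0.31741076 / 0.92568924 = -0.342891.
  Update: phi_21 = phi_11 - phi_22 phi_11 = -0.2726 - (-0.342891)(-0.2726) = -0.366072.
Step k = 3:
  phi_33 = [rho(3) - phi_21 rho(2) - phi_22 rho(1)] / [1 - phi_21 rho(1) - phi_22 rho(2)]
    numerator   = 0.354 - (-0.366072)(-0.2431) - (-0.342891)(-0.2726) = 0.1715357
    denominator = 1 - (-0.366072)(-0.2726) - (-0.342891)(-0.2431) = 0.81685186
  phi_33 = 0.1715357 / 0.81685186 = 0.21.
Therefore phi_{33} = 0.2100.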